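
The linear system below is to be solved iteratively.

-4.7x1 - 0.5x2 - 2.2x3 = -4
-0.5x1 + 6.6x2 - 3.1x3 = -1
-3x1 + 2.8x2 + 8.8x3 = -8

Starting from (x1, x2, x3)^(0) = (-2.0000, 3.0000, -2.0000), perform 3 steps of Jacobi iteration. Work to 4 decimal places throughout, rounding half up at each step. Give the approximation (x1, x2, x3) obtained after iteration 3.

(0.9888, 0.0070, 0.2255)

Iteration 1:
  x1 = (-4 - (-0.5)·3.0000 - (-2.2)·-2.0000) / (-4.7) = 1.4681
  x2 = (-1 - (-0.5)·-2.0000 - (-3.1)·-2.0000) / (6.6) = -1.2424
  x3 = (-8 - (-3)·-2.0000 - (2.8)·3.0000) / (8.8) = -2.5455
Iteration 2:
  x1 = (-4 - (-0.5)·-1.2424 - (-2.2)·-2.5455) / (-4.7) = 2.1747
  x2 = (-1 - (-0.5)·1.4681 - (-3.1)·-2.5455) / (6.6) = -1.2359
  x3 = (-8 - (-3)·1.4681 - (2.8)·-1.2424) / (8.8) = -0.0133
Iteration 3:
  x1 = (-4 - (-0.5)·-1.2359 - (-2.2)·-0.0133) / (-4.7) = 0.9888
  x2 = (-1 - (-0.5)·2.1747 - (-3.1)·-0.0133) / (6.6) = 0.0070
  x3 = (-8 - (-3)·2.1747 - (2.8)·-1.2359) / (8.8) = 0.2255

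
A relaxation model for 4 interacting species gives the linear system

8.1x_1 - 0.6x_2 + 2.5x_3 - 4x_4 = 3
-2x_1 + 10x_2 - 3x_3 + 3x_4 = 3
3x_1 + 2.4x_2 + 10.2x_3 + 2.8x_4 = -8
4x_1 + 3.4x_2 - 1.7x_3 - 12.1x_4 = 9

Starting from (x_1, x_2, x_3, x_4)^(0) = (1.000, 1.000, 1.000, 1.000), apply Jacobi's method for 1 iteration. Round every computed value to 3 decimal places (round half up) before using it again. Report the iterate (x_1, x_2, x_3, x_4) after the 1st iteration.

(0.630, 0.500, -1.588, -0.273)

Iteration 1:
  x_1 = (3 - (-0.6)·1.000 - (2.5)·1.000 - (-4)·1.000) / (8.1) = 0.630
  x_2 = (3 - (-2)·1.000 - (-3)·1.000 - (3)·1.000) / (10) = 0.500
  x_3 = (-8 - (3)·1.000 - (2.4)·1.000 - (2.8)·1.000) / (10.2) = -1.588
  x_4 = (9 - (4)·1.000 - (3.4)·1.000 - (-1.7)·1.000) / (-12.1) = -0.273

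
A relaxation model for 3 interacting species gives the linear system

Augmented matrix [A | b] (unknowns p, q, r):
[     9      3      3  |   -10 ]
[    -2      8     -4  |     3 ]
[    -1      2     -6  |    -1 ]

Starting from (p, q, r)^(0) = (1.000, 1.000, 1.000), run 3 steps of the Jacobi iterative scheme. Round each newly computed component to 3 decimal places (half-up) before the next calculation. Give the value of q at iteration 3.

0.395

Iteration 1:
  p = (-10 - (3)·1.000 - (3)·1.000) / (9) = -1.778
  q = (3 - (-2)·1.000 - (-4)·1.000) / (8) = 1.125
  r = (-1 - (-1)·1.000 - (2)·1.000) / (-6) = 0.333
Iteration 2:
  p = (-10 - (3)·1.125 - (3)·0.333) / (9) = -1.597
  q = (3 - (-2)·-1.778 - (-4)·0.333) / (8) = 0.097
  r = (-1 - (-1)·-1.778 - (2)·1.125) / (-6) = 0.838
Iteration 3:
  p = (-10 - (3)·0.097 - (3)·0.838) / (9) = -1.423
  q = (3 - (-2)·-1.597 - (-4)·0.838) / (8) = 0.395
  r = (-1 - (-1)·-1.597 - (2)·0.097) / (-6) = 0.465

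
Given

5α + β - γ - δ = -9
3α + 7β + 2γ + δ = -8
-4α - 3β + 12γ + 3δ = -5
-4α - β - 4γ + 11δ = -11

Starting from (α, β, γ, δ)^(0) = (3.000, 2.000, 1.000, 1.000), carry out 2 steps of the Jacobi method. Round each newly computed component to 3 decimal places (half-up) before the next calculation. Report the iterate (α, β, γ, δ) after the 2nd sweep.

(-0.935, -0.700, -1.890, -1.611)

Iteration 1:
  α = (-9 - (1)·2.000 - (-1)·1.000 - (-1)·1.000) / (5) = -1.800
  β = (-8 - (3)·3.000 - (2)·1.000 - (1)·1.000) / (7) = -2.857
  γ = (-5 - (-4)·3.000 - (-3)·2.000 - (3)·1.000) / (12) = 0.833
  δ = (-11 - (-4)·3.000 - (-1)·2.000 - (-4)·1.000) / (11) = 0.636
Iteration 2:
  α = (-9 - (1)·-2.857 - (-1)·0.833 - (-1)·0.636) / (5) = -0.935
  β = (-8 - (3)·-1.800 - (2)·0.833 - (1)·0.636) / (7) = -0.700
  γ = (-5 - (-4)·-1.800 - (-3)·-2.857 - (3)·0.636) / (12) = -1.890
  δ = (-11 - (-4)·-1.800 - (-1)·-2.857 - (-4)·0.833) / (11) = -1.611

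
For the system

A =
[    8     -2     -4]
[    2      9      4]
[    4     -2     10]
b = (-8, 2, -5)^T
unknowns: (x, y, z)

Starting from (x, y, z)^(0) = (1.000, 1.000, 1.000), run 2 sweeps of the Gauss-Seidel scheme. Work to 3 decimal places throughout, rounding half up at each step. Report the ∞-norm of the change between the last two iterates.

1.008

Iteration 1:
  x = (-8 - (-2)·1.000 - (-4)·1.000) / (8) = -0.250
  y = (2 - (2)·-0.250 - (4)·1.000) / (9) = -0.167
  z = (-5 - (4)·-0.250 - (-2)·-0.167) / (10) = -0.433
Iteration 2:
  x = (-8 - (-2)·-0.167 - (-4)·-0.433) / (8) = -1.258
  y = (2 - (2)·-1.258 - (4)·-0.433) / (9) = 0.694
  z = (-5 - (4)·-1.258 - (-2)·0.694) / (10) = 0.142
Change: (-1.008, 0.861, 0.575) → max |·| = 1.008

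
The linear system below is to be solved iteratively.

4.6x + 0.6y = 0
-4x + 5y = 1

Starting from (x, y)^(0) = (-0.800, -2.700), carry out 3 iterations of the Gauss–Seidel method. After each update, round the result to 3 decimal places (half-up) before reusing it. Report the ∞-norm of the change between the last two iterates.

0.043

Iteration 1:
  x = (0 - (0.6)·-2.700) / (4.6) = 0.352
  y = (1 - (-4)·0.352) / (5) = 0.482
Iteration 2:
  x = (0 - (0.6)·0.482) / (4.6) = -0.063
  y = (1 - (-4)·-0.063) / (5) = 0.150
Iteration 3:
  x = (0 - (0.6)·0.150) / (4.6) = -0.020
  y = (1 - (-4)·-0.020) / (5) = 0.184
Change: (0.043, 0.034) → max |·| = 0.043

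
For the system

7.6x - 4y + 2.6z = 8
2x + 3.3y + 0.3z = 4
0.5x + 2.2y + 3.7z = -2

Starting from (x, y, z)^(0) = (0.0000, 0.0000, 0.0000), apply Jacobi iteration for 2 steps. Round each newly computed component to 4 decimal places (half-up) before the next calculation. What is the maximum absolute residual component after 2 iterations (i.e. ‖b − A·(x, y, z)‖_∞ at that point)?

Iteration 1:
  x = (8 - (-4)·0.0000 - (2.6)·0.0000) / (7.6) = 1.0526
  y = (4 - (2)·0.0000 - (0.3)·0.0000) / (3.3) = 1.2121
  z = (-2 - (0.5)·0.0000 - (2.2)·0.0000) / (3.7) = -0.5405
Iteration 2:
  x = (8 - (-4)·1.2121 - (2.6)·-0.5405) / (7.6) = 1.8755
  y = (4 - (2)·1.0526 - (0.3)·-0.5405) / (3.3) = 0.6233
  z = (-2 - (0.5)·1.0526 - (2.2)·1.2121) / (3.7) = -1.4035
Residual b − A·x = (-0.1115, -1.3868, 0.8839); ∞-norm = 1.3868

1.3868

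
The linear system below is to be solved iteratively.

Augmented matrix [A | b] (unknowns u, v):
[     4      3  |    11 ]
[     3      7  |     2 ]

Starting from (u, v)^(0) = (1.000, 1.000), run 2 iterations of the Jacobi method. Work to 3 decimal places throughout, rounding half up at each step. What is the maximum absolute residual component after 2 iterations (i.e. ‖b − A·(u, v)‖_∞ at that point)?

Iteration 1:
  u = (11 - (3)·1.000) / (4) = 2.000
  v = (2 - (3)·1.000) / (7) = -0.143
Iteration 2:
  u = (11 - (3)·-0.143) / (4) = 2.857
  v = (2 - (3)·2.000) / (7) = -0.571
Residual b − A·x = (1.285, -2.574); ∞-norm = 2.574

2.574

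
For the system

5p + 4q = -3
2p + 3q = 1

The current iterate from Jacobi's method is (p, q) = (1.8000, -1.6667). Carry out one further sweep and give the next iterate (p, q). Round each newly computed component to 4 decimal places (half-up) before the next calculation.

One sweep:
  p = (-3 - (4)·-1.6667) / (5) = 0.7334
  q = (1 - (2)·1.8000) / (3) = -0.8667

(0.7334, -0.8667)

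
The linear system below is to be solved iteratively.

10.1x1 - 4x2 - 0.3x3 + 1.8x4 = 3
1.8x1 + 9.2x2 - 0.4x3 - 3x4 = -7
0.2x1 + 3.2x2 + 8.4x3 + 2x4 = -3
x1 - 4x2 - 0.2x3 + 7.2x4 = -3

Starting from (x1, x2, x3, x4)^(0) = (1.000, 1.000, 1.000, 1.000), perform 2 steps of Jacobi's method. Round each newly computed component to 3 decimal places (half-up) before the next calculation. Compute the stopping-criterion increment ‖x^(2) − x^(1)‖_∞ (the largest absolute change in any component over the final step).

0.874

Iteration 1:
  x1 = (3 - (-4)·1.000 - (-0.3)·1.000 - (1.8)·1.000) / (10.1) = 0.545
  x2 = (-7 - (1.8)·1.000 - (-0.4)·1.000 - (-3)·1.000) / (9.2) = -0.587
  x3 = (-3 - (0.2)·1.000 - (3.2)·1.000 - (2)·1.000) / (8.4) = -1.000
  x4 = (-3 - (1)·1.000 - (-4)·1.000 - (-0.2)·1.000) / (7.2) = 0.028
Iteration 2:
  x1 = (3 - (-4)·-0.587 - (-0.3)·-1.000 - (1.8)·0.028) / (10.1) = 0.030
  x2 = (-7 - (1.8)·0.545 - (-0.4)·-1.000 - (-3)·0.028) / (9.2) = -0.902
  x3 = (-3 - (0.2)·0.545 - (3.2)·-0.587 - (2)·0.028) / (8.4) = -0.153
  x4 = (-3 - (1)·0.545 - (-4)·-0.587 - (-0.2)·-1.000) / (7.2) = -0.846
Change: (-0.515, -0.315, 0.847, -0.874) → max |·| = 0.874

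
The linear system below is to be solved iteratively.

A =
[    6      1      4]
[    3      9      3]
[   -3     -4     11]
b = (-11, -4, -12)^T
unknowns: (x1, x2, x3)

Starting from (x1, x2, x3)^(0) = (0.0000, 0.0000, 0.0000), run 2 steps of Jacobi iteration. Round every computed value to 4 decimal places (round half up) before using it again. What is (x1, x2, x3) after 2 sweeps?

Iteration 1:
  x1 = (-11 - (1)·0.0000 - (4)·0.0000) / (6) = -1.8333
  x2 = (-4 - (3)·0.0000 - (3)·0.0000) / (9) = -0.4444
  x3 = (-12 - (-3)·0.0000 - (-4)·0.0000) / (11) = -1.0909
Iteration 2:
  x1 = (-11 - (1)·-0.4444 - (4)·-1.0909) / (6) = -1.0320
  x2 = (-4 - (3)·-1.8333 - (3)·-1.0909) / (9) = 0.5303
  x3 = (-12 - (-3)·-1.8333 - (-4)·-0.4444) / (11) = -1.7525

(-1.0320, 0.5303, -1.7525)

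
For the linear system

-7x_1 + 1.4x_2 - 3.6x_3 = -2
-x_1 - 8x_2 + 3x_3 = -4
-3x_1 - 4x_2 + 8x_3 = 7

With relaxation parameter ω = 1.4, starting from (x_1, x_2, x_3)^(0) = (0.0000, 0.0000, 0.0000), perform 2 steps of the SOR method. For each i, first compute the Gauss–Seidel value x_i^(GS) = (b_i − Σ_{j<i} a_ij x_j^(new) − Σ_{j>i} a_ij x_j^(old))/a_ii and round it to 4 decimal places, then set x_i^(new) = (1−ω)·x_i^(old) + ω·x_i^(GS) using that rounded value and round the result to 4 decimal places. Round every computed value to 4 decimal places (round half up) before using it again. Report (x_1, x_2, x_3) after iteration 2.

Iteration 1:
  x_1: GS value = (-2 - (1.4)·0.0000 - (-3.6)·0.0000) / (-7) = 0.2857;  x_1 ← (1−ω)·0.0000 + ω·0.2857 = 0.4000
  x_2: GS value = (-4 - (-1)·0.4000 - (3)·0.0000) / (-8) = 0.4500;  x_2 ← (1−ω)·0.0000 + ω·0.4500 = 0.6300
  x_3: GS value = (7 - (-3)·0.4000 - (-4)·0.6300) / (8) = 1.3400;  x_3 ← (1−ω)·0.0000 + ω·1.3400 = 1.8760
Iteration 2:
  x_1: GS value = (-2 - (1.4)·0.6300 - (-3.6)·1.8760) / (-7) = -0.5531;  x_1 ← (1−ω)·0.4000 + ω·-0.5531 = -0.9343
  x_2: GS value = (-4 - (-1)·-0.9343 - (3)·1.8760) / (-8) = 1.3203;  x_2 ← (1−ω)·0.6300 + ω·1.3203 = 1.5964
  x_3: GS value = (7 - (-3)·-0.9343 - (-4)·1.5964) / (8) = 1.3228;  x_3 ← (1−ω)·1.8760 + ω·1.3228 = 1.1015

(-0.9343, 1.5964, 1.1015)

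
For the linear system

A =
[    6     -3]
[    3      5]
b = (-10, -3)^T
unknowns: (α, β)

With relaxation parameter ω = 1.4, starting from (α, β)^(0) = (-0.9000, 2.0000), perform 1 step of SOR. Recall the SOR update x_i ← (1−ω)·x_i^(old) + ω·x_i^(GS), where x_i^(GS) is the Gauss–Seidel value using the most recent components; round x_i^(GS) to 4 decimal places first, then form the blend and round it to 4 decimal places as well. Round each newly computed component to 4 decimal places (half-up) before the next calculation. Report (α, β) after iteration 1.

(-0.5734, -1.1584)

Iteration 1:
  α: GS value = (-10 - (-3)·2.0000) / (6) = -0.6667;  α ← (1−ω)·-0.9000 + ω·-0.6667 = -0.5734
  β: GS value = (-3 - (3)·-0.5734) / (5) = -0.2560;  β ← (1−ω)·2.0000 + ω·-0.2560 = -1.1584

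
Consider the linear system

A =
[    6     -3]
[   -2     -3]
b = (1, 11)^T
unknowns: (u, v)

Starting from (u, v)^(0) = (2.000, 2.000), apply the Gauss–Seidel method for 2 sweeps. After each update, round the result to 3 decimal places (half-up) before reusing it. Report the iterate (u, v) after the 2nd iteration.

Iteration 1:
  u = (1 - (-3)·2.000) / (6) = 1.167
  v = (11 - (-2)·1.167) / (-3) = -4.445
Iteration 2:
  u = (1 - (-3)·-4.445) / (6) = -2.056
  v = (11 - (-2)·-2.056) / (-3) = -2.296

(-2.056, -2.296)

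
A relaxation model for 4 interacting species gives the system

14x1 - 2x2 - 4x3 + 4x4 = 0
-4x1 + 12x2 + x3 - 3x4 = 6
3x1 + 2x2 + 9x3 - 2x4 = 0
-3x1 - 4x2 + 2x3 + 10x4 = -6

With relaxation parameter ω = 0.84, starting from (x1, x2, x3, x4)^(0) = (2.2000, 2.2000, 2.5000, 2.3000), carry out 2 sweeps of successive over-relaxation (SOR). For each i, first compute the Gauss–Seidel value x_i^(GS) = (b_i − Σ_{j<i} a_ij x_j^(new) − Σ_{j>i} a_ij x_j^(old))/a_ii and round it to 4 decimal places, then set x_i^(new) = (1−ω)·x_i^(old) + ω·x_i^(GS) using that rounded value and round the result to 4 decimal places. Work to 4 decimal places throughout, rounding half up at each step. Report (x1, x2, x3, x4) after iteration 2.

Iteration 1:
  x1: GS value = (0 - (-2)·2.2000 - (-4)·2.5000 - (4)·2.3000) / (14) = 0.3714;  x1 ← (1−ω)·2.2000 + ω·0.3714 = 0.6640
  x2: GS value = (6 - (-4)·0.6640 - (1)·2.5000 - (-3)·2.3000) / (12) = 1.0880;  x2 ← (1−ω)·2.2000 + ω·1.0880 = 1.2659
  x3: GS value = (0 - (3)·0.6640 - (2)·1.2659 - (-2)·2.3000) / (9) = 0.0085;  x3 ← (1−ω)·2.5000 + ω·0.0085 = 0.4071
  x4: GS value = (-6 - (-3)·0.6640 - (-4)·1.2659 - (2)·0.4071) / (10) = 0.0241;  x4 ← (1−ω)·2.3000 + ω·0.0241 = 0.3882
Iteration 2:
  x1: GS value = (0 - (-2)·1.2659 - (-4)·0.4071 - (4)·0.3882) / (14) = 0.1862;  x1 ← (1−ω)·0.6640 + ω·0.1862 = 0.2626
  x2: GS value = (6 - (-4)·0.2626 - (1)·0.4071 - (-3)·0.3882) / (12) = 0.6507;  x2 ← (1−ω)·1.2659 + ω·0.6507 = 0.7491
  x3: GS value = (0 - (3)·0.2626 - (2)·0.7491 - (-2)·0.3882) / (9) = -0.1677;  x3 ← (1−ω)·0.4071 + ω·-0.1677 = -0.0757
  x4: GS value = (-6 - (-3)·0.2626 - (-4)·0.7491 - (2)·-0.0757) / (10) = -0.2064;  x4 ← (1−ω)·0.3882 + ω·-0.2064 = -0.1113

(0.2626, 0.7491, -0.0757, -0.1113)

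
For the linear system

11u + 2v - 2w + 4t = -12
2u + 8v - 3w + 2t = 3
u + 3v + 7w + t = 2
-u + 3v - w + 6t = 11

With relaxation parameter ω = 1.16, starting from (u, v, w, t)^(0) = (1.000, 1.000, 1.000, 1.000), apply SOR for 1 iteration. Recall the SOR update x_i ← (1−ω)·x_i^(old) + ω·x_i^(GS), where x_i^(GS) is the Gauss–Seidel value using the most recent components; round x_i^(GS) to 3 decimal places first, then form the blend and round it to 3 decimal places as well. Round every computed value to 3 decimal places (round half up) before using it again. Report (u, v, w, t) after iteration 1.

Iteration 1:
  u: GS value = (-12 - (2)·1.000 - (-2)·1.000 - (4)·1.000) / (11) = -1.455;  u ← (1−ω)·1.000 + ω·-1.455 = -1.848
  v: GS value = (3 - (2)·-1.848 - (-3)·1.000 - (2)·1.000) / (8) = 0.962;  v ← (1−ω)·1.000 + ω·0.962 = 0.956
  w: GS value = (2 - (1)·-1.848 - (3)·0.956 - (1)·1.000) / (7) = -0.003;  w ← (1−ω)·1.000 + ω·-0.003 = -0.163
  t: GS value = (11 - (-1)·-1.848 - (3)·0.956 - (-1)·-0.163) / (6) = 1.020;  t ← (1−ω)·1.000 + ω·1.020 = 1.023

(-1.848, 0.956, -0.163, 1.023)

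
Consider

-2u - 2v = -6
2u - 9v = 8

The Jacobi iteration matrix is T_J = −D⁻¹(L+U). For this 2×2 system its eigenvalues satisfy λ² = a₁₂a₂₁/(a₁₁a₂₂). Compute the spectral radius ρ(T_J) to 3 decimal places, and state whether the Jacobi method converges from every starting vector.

0.471

a₁₂a₂₁/(a₁₁a₂₂) = (-2)·(2) / ((-2)·(-9)) = -0.222222
ρ = √|-0.222222| = √0.222222 = 0.471
ρ < 1, so Jacobi converges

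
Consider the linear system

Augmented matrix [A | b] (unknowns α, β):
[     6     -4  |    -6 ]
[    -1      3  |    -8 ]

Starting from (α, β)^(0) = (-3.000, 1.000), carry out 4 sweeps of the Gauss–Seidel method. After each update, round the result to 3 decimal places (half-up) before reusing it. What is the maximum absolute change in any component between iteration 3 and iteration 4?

0.125

Iteration 1:
  α = (-6 - (-4)·1.000) / (6) = -0.333
  β = (-8 - (-1)·-0.333) / (3) = -2.778
Iteration 2:
  α = (-6 - (-4)·-2.778) / (6) = -2.852
  β = (-8 - (-1)·-2.852) / (3) = -3.617
Iteration 3:
  α = (-6 - (-4)·-3.617) / (6) = -3.411
  β = (-8 - (-1)·-3.411) / (3) = -3.804
Iteration 4:
  α = (-6 - (-4)·-3.804) / (6) = -3.536
  β = (-8 - (-1)·-3.536) / (3) = -3.845
Change: (-0.125, -0.041) → max |·| = 0.125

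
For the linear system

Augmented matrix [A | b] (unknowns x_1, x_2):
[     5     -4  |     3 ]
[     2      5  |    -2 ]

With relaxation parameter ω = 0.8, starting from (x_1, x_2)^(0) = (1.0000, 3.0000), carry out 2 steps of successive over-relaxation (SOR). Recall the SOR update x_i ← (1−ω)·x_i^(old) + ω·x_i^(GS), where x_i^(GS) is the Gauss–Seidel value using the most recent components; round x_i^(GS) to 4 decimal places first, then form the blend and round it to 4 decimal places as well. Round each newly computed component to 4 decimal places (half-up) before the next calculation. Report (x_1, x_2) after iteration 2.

Iteration 1:
  x_1: GS value = (3 - (-4)·3.0000) / (5) = 3.0000;  x_1 ← (1−ω)·1.0000 + ω·3.0000 = 2.6000
  x_2: GS value = (-2 - (2)·2.6000) / (5) = -1.4400;  x_2 ← (1−ω)·3.0000 + ω·-1.4400 = -0.5520
Iteration 2:
  x_1: GS value = (3 - (-4)·-0.5520) / (5) = 0.1584;  x_1 ← (1−ω)·2.6000 + ω·0.1584 = 0.6467
  x_2: GS value = (-2 - (2)·0.6467) / (5) = -0.6587;  x_2 ← (1−ω)·-0.5520 + ω·-0.6587 = -0.6374

(0.6467, -0.6374)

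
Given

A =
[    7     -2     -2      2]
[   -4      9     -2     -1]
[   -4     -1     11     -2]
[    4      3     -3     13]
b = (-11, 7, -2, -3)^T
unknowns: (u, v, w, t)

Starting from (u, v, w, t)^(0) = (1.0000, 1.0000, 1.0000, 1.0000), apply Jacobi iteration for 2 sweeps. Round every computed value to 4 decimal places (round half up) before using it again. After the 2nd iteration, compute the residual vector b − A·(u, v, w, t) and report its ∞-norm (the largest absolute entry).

Iteration 1:
  u = (-11 - (-2)·1.0000 - (-2)·1.0000 - (2)·1.0000) / (7) = -1.2857
  v = (7 - (-4)·1.0000 - (-2)·1.0000 - (-1)·1.0000) / (9) = 1.5556
  w = (-2 - (-4)·1.0000 - (-1)·1.0000 - (-2)·1.0000) / (11) = 0.4545
  t = (-3 - (4)·1.0000 - (3)·1.0000 - (-3)·1.0000) / (13) = -0.5385
Iteration 2:
  u = (-11 - (-2)·1.5556 - (-2)·0.4545 - (2)·-0.5385) / (7) = -0.8433
  v = (7 - (-4)·-1.2857 - (-2)·0.4545 - (-1)·-0.5385) / (9) = 0.2475
  w = (-2 - (-4)·-1.2857 - (-1)·1.5556 - (-2)·-0.5385) / (11) = -0.6058
  t = (-3 - (4)·-1.2857 - (3)·1.5556 - (-3)·0.4545) / (13) = -0.0893
Residual b − A·x = (-5.6349, 0.0984, 1.3595, -1.0258); ∞-norm = 5.6349

5.6349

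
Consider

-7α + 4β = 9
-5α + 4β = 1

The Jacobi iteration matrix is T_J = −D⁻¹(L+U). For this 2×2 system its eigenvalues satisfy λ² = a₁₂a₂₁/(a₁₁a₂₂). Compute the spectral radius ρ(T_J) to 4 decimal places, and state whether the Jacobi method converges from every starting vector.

a₁₂a₂₁/(a₁₁a₂₂) = (4)·(-5) / ((-7)·(4)) = 0.714286
ρ = √|0.714286| = √0.714286 = 0.8452
ρ < 1, so Jacobi converges

0.8452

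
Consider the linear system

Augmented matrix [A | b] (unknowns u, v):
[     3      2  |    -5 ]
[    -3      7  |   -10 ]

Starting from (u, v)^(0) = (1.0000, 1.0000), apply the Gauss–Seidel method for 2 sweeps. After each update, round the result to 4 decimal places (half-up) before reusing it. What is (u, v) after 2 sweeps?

(-0.0476, -1.4490)

Iteration 1:
  u = (-5 - (2)·1.0000) / (3) = -2.3333
  v = (-10 - (-3)·-2.3333) / (7) = -2.4286
Iteration 2:
  u = (-5 - (2)·-2.4286) / (3) = -0.0476
  v = (-10 - (-3)·-0.0476) / (7) = -1.4490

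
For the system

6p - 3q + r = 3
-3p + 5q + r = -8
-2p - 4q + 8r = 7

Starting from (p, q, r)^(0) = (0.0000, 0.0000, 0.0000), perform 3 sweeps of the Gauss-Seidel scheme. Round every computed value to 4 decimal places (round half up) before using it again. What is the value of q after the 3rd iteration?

Iteration 1:
  p = (3 - (-3)·0.0000 - (1)·0.0000) / (6) = 0.5000
  q = (-8 - (-3)·0.5000 - (1)·0.0000) / (5) = -1.3000
  r = (7 - (-2)·0.5000 - (-4)·-1.3000) / (8) = 0.3500
Iteration 2:
  p = (3 - (-3)·-1.3000 - (1)·0.3500) / (6) = -0.2083
  q = (-8 - (-3)·-0.2083 - (1)·0.3500) / (5) = -1.7950
  r = (7 - (-2)·-0.2083 - (-4)·-1.7950) / (8) = -0.0746
Iteration 3:
  p = (3 - (-3)·-1.7950 - (1)·-0.0746) / (6) = -0.3851
  q = (-8 - (-3)·-0.3851 - (1)·-0.0746) / (5) = -1.8161
  r = (7 - (-2)·-0.3851 - (-4)·-1.8161) / (8) = -0.1293

-1.8161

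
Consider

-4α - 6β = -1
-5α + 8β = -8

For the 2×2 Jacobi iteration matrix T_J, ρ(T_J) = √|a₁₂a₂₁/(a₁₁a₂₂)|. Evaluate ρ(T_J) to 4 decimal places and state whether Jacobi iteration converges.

a₁₂a₂₁/(a₁₁a₂₂) = (-6)·(-5) / ((-4)·(8)) = -0.937500
ρ = √|-0.937500| = √0.937500 = 0.9682
ρ < 1, so Jacobi converges

0.9682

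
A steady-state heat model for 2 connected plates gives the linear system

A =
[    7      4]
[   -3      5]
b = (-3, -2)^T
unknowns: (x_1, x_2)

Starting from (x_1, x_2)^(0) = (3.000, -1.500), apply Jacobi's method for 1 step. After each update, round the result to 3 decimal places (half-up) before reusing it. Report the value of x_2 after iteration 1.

1.400

Iteration 1:
  x_1 = (-3 - (4)·-1.500) / (7) = 0.429
  x_2 = (-2 - (-3)·3.000) / (5) = 1.400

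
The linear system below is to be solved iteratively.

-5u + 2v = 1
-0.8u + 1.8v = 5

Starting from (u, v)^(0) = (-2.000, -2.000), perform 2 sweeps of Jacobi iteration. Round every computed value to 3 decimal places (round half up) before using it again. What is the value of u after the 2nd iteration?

0.556

Iteration 1:
  u = (1 - (2)·-2.000) / (-5) = -1.000
  v = (5 - (-0.8)·-2.000) / (1.8) = 1.889
Iteration 2:
  u = (1 - (2)·1.889) / (-5) = 0.556
  v = (5 - (-0.8)·-1.000) / (1.8) = 2.333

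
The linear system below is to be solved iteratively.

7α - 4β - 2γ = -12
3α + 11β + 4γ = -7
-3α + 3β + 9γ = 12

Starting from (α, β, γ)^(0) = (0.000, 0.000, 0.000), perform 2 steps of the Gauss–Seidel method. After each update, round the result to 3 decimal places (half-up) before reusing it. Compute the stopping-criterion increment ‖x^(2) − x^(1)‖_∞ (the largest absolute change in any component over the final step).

0.335

Iteration 1:
  α = (-12 - (-4)·0.000 - (-2)·0.000) / (7) = -1.714
  β = (-7 - (3)·-1.714 - (4)·0.000) / (11) = -0.169
  γ = (12 - (-3)·-1.714 - (3)·-0.169) / (9) = 0.818
Iteration 2:
  α = (-12 - (-4)·-0.169 - (-2)·0.818) / (7) = -1.577
  β = (-7 - (3)·-1.577 - (4)·0.818) / (11) = -0.504
  γ = (12 - (-3)·-1.577 - (3)·-0.504) / (9) = 0.976
Change: (0.137, -0.335, 0.158) → max |·| = 0.335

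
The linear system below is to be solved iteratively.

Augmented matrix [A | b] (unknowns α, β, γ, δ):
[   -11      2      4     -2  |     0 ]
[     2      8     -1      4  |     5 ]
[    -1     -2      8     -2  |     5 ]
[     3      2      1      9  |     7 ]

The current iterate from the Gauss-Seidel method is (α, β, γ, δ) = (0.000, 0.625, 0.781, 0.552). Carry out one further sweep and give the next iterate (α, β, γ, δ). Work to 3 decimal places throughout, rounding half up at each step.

(0.297, 0.372, 0.893, 0.497)

One sweep:
  α = (0 - (2)·0.625 - (4)·0.781 - (-2)·0.552) / (-11) = 0.297
  β = (5 - (2)·0.297 - (-1)·0.781 - (4)·0.552) / (8) = 0.372
  γ = (5 - (-1)·0.297 - (-2)·0.372 - (-2)·0.552) / (8) = 0.893
  δ = (7 - (3)·0.297 - (2)·0.372 - (1)·0.893) / (9) = 0.497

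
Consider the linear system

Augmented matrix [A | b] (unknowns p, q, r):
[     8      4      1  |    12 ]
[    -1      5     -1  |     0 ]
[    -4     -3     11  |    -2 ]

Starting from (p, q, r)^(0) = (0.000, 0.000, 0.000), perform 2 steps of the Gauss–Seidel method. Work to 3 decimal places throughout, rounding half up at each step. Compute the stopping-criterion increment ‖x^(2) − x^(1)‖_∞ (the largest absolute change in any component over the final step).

0.206

Iteration 1:
  p = (12 - (4)·0.000 - (1)·0.000) / (8) = 1.500
  q = (0 - (-1)·1.500 - (-1)·0.000) / (5) = 0.300
  r = (-2 - (-4)·1.500 - (-3)·0.300) / (11) = 0.445
Iteration 2:
  p = (12 - (4)·0.300 - (1)·0.445) / (8) = 1.294
  q = (0 - (-1)·1.294 - (-1)·0.445) / (5) = 0.348
  r = (-2 - (-4)·1.294 - (-3)·0.348) / (11) = 0.384
Change: (-0.206, 0.048, -0.061) → max |·| = 0.206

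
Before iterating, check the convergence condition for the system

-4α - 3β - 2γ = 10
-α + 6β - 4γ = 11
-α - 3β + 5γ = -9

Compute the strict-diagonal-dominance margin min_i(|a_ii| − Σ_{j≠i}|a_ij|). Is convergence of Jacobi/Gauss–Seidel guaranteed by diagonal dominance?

-1

row 1: |-4| − (3+2) = -1
row 2: |6| − (1+4) = 1
row 3: |5| − (1+3) = 1
minimum over rows = -1 → not strictly diagonally dominant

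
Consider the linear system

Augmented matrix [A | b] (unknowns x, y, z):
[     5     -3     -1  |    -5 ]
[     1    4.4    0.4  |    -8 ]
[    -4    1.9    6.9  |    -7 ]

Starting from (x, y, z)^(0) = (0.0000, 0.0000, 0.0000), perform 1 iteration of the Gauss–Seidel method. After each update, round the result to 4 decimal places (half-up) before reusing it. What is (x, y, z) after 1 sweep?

Iteration 1:
  x = (-5 - (-3)·0.0000 - (-1)·0.0000) / (5) = -1.0000
  y = (-8 - (1)·-1.0000 - (0.4)·0.0000) / (4.4) = -1.5909
  z = (-7 - (-4)·-1.0000 - (1.9)·-1.5909) / (6.9) = -1.1561

(-1.0000, -1.5909, -1.1561)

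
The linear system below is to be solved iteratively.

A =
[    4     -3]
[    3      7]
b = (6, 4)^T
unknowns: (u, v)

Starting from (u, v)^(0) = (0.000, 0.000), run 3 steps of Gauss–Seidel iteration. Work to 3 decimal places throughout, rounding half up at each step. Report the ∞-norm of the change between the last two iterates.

Iteration 1:
  u = (6 - (-3)·0.000) / (4) = 1.500
  v = (4 - (3)·1.500) / (7) = -0.071
Iteration 2:
  u = (6 - (-3)·-0.071) / (4) = 1.447
  v = (4 - (3)·1.447) / (7) = -0.049
Iteration 3:
  u = (6 - (-3)·-0.049) / (4) = 1.463
  v = (4 - (3)·1.463) / (7) = -0.056
Change: (0.016, -0.007) → max |·| = 0.016

0.016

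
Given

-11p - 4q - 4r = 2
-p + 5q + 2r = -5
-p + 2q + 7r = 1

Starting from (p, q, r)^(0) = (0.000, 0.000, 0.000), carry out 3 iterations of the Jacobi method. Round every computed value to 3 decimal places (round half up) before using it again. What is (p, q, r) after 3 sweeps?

(0.069, -1.135, 0.474)

Iteration 1:
  p = (2 - (-4)·0.000 - (-4)·0.000) / (-11) = -0.182
  q = (-5 - (-1)·0.000 - (2)·0.000) / (5) = -1.000
  r = (1 - (-1)·0.000 - (2)·0.000) / (7) = 0.143
Iteration 2:
  p = (2 - (-4)·-1.000 - (-4)·0.143) / (-11) = 0.130
  q = (-5 - (-1)·-0.182 - (2)·0.143) / (5) = -1.094
  r = (1 - (-1)·-0.182 - (2)·-1.000) / (7) = 0.403
Iteration 3:
  p = (2 - (-4)·-1.094 - (-4)·0.403) / (-11) = 0.069
  q = (-5 - (-1)·0.130 - (2)·0.403) / (5) = -1.135
  r = (1 - (-1)·0.130 - (2)·-1.094) / (7) = 0.474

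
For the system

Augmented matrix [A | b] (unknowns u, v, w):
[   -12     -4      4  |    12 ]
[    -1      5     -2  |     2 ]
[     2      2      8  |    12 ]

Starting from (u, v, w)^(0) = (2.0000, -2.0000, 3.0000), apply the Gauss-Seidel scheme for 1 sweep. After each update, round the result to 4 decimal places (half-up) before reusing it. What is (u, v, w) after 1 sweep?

Iteration 1:
  u = (12 - (-4)·-2.0000 - (4)·3.0000) / (-12) = 0.6667
  v = (2 - (-1)·0.6667 - (-2)·3.0000) / (5) = 1.7333
  w = (12 - (2)·0.6667 - (2)·1.7333) / (8) = 0.9000

(0.6667, 1.7333, 0.9000)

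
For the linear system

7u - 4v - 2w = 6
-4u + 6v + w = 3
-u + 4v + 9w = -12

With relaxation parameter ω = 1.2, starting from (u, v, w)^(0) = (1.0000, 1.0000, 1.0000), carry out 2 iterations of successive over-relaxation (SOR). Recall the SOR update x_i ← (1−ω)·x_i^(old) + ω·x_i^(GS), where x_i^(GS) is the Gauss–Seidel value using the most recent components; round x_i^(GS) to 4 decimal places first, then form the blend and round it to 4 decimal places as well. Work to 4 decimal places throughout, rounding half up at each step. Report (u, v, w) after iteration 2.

(0.9727, 1.5312, -1.7967)

Iteration 1:
  u: GS value = (6 - (-4)·1.0000 - (-2)·1.0000) / (7) = 1.7143;  u ← (1−ω)·1.0000 + ω·1.7143 = 1.8572
  v: GS value = (3 - (-4)·1.8572 - (1)·1.0000) / (6) = 1.5715;  v ← (1−ω)·1.0000 + ω·1.5715 = 1.6858
  w: GS value = (-12 - (-1)·1.8572 - (4)·1.6858) / (9) = -1.8762;  w ← (1−ω)·1.0000 + ω·-1.8762 = -2.4514
Iteration 2:
  u: GS value = (6 - (-4)·1.6858 - (-2)·-2.4514) / (7) = 1.1201;  u ← (1−ω)·1.8572 + ω·1.1201 = 0.9727
  v: GS value = (3 - (-4)·0.9727 - (1)·-2.4514) / (6) = 1.5570;  v ← (1−ω)·1.6858 + ω·1.5570 = 1.5312
  w: GS value = (-12 - (-1)·0.9727 - (4)·1.5312) / (9) = -1.9058;  w ← (1−ω)·-2.4514 + ω·-1.9058 = -1.7967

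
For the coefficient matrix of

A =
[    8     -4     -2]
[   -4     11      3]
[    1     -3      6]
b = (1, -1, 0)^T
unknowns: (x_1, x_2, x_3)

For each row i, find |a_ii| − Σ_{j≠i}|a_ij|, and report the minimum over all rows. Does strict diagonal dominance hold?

row 1: |8| − (4+2) = 2
row 2: |11| − (4+3) = 4
row 3: |6| − (1+3) = 2
minimum over rows = 2 → strictly diagonally dominant (convergence guaranteed)

2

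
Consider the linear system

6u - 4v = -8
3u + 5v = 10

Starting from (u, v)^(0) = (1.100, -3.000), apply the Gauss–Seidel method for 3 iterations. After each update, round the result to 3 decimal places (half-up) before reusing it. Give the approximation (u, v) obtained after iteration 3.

Iteration 1:
  u = (-8 - (-4)·-3.000) / (6) = -3.333
  v = (10 - (3)·-3.333) / (5) = 4.000
Iteration 2:
  u = (-8 - (-4)·4.000) / (6) = 1.333
  v = (10 - (3)·1.333) / (5) = 1.200
Iteration 3:
  u = (-8 - (-4)·1.200) / (6) = -0.533
  v = (10 - (3)·-0.533) / (5) = 2.320

(-0.533, 2.320)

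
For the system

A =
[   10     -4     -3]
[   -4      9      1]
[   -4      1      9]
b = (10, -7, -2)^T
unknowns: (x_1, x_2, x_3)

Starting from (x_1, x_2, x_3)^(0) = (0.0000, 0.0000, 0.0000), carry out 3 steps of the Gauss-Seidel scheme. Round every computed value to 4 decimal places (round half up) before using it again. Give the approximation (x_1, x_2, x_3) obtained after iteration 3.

(0.9174, -0.3968, 0.2296)

Iteration 1:
  x_1 = (10 - (-4)·0.0000 - (-3)·0.0000) / (10) = 1.0000
  x_2 = (-7 - (-4)·1.0000 - (1)·0.0000) / (9) = -0.3333
  x_3 = (-2 - (-4)·1.0000 - (1)·-0.3333) / (9) = 0.2593
Iteration 2:
  x_1 = (10 - (-4)·-0.3333 - (-3)·0.2593) / (10) = 0.9445
  x_2 = (-7 - (-4)·0.9445 - (1)·0.2593) / (9) = -0.3868
  x_3 = (-2 - (-4)·0.9445 - (1)·-0.3868) / (9) = 0.2405
Iteration 3:
  x_1 = (10 - (-4)·-0.3868 - (-3)·0.2405) / (10) = 0.9174
  x_2 = (-7 - (-4)·0.9174 - (1)·0.2405) / (9) = -0.3968
  x_3 = (-2 - (-4)·0.9174 - (1)·-0.3968) / (9) = 0.2296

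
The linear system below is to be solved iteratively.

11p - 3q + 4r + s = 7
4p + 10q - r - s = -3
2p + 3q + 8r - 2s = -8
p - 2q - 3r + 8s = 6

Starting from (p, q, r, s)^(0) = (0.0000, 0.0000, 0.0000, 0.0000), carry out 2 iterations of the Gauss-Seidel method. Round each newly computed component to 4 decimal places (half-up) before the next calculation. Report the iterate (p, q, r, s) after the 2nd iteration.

(0.8150, -0.7036, -0.8961, 0.1362)

Iteration 1:
  p = (7 - (-3)·0.0000 - (4)·0.0000 - (1)·0.0000) / (11) = 0.6364
  q = (-3 - (4)·0.6364 - (-1)·0.0000 - (-1)·0.0000) / (10) = -0.5546
  r = (-8 - (2)·0.6364 - (3)·-0.5546 - (-2)·0.0000) / (8) = -0.9511
  s = (6 - (1)·0.6364 - (-2)·-0.5546 - (-3)·-0.9511) / (8) = 0.1751
Iteration 2:
  p = (7 - (-3)·-0.5546 - (4)·-0.9511 - (1)·0.1751) / (11) = 0.8150
  q = (-3 - (4)·0.8150 - (-1)·-0.9511 - (-1)·0.1751) / (10) = -0.7036
  r = (-8 - (2)·0.8150 - (3)·-0.7036 - (-2)·0.1751) / (8) = -0.8961
  s = (6 - (1)·0.8150 - (-2)·-0.7036 - (-3)·-0.8961) / (8) = 0.1362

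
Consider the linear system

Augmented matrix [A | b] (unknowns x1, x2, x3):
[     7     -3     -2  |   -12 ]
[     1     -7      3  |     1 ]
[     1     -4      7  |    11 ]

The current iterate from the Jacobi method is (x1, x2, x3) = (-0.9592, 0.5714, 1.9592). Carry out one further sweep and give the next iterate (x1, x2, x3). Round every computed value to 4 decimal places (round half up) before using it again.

(-0.9096, 0.5598, 2.0350)

One sweep:
  x1 = (-12 - (-3)·0.5714 - (-2)·1.9592) / (7) = -0.9096
  x2 = (1 - (1)·-0.9592 - (3)·1.9592) / (-7) = 0.5598
  x3 = (11 - (1)·-0.9592 - (-4)·0.5714) / (7) = 2.0350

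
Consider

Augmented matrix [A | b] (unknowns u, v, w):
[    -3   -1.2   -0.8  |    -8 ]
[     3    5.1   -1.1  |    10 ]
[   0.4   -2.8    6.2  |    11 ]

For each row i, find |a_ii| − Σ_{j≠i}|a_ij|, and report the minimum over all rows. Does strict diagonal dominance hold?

row 1: |-3| − (1.2+0.8) = 1
row 2: |5.1| − (3+1.1) = 1
row 3: |6.2| − (0.4+2.8) = 3
minimum over rows = 1 → strictly diagonally dominant (convergence guaranteed)

1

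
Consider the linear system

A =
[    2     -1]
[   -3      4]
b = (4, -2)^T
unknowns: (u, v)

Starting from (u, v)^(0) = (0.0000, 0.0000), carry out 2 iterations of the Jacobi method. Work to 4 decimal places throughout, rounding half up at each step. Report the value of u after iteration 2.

Iteration 1:
  u = (4 - (-1)·0.0000) / (2) = 2.0000
  v = (-2 - (-3)·0.0000) / (4) = -0.5000
Iteration 2:
  u = (4 - (-1)·-0.5000) / (2) = 1.7500
  v = (-2 - (-3)·2.0000) / (4) = 1.0000

1.7500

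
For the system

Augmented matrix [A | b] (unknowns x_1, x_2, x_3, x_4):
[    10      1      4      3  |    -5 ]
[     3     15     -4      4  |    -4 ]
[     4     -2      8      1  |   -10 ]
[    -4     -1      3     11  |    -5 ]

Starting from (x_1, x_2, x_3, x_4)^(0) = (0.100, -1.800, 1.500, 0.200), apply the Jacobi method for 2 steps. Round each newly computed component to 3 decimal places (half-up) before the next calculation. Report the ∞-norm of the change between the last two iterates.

1.481

Iteration 1:
  x_1 = (-5 - (1)·-1.800 - (4)·1.500 - (3)·0.200) / (10) = -0.980
  x_2 = (-4 - (3)·0.100 - (-4)·1.500 - (4)·0.200) / (15) = 0.060
  x_3 = (-10 - (4)·0.100 - (-2)·-1.800 - (1)·0.200) / (8) = -1.775
  x_4 = (-5 - (-4)·0.100 - (-1)·-1.800 - (3)·1.500) / (11) = -0.991
Iteration 2:
  x_1 = (-5 - (1)·0.060 - (4)·-1.775 - (3)·-0.991) / (10) = 0.501
  x_2 = (-4 - (3)·-0.980 - (-4)·-1.775 - (4)·-0.991) / (15) = -0.280
  x_3 = (-10 - (4)·-0.980 - (-2)·0.060 - (1)·-0.991) / (8) = -0.621
  x_4 = (-5 - (-4)·-0.980 - (-1)·0.060 - (3)·-1.775) / (11) = -0.321
Change: (1.481, -0.340, 1.154, 0.670) → max |·| = 1.481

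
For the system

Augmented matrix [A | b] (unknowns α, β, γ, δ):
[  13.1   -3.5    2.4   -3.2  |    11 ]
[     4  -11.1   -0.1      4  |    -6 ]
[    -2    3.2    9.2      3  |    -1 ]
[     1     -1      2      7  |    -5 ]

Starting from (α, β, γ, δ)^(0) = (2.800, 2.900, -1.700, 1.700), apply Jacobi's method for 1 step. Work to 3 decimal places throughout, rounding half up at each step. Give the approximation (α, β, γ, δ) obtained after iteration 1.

Iteration 1:
  α = (11 - (-3.5)·2.900 - (2.4)·-1.700 - (-3.2)·1.700) / (13.1) = 2.341
  β = (-6 - (4)·2.800 - (-0.1)·-1.700 - (4)·1.700) / (-11.1) = 2.177
  γ = (-1 - (-2)·2.800 - (3.2)·2.900 - (3)·1.700) / (9.2) = -1.063
  δ = (-5 - (1)·2.800 - (-1)·2.900 - (2)·-1.700) / (7) = -0.214

(2.341, 2.177, -1.063, -0.214)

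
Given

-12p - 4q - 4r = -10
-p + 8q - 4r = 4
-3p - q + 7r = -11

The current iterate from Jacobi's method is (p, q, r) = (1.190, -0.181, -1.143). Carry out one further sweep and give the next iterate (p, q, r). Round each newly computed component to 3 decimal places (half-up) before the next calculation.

(1.275, 0.077, -1.087)

One sweep:
  p = (-10 - (-4)·-0.181 - (-4)·-1.143) / (-12) = 1.275
  q = (4 - (-1)·1.190 - (-4)·-1.143) / (8) = 0.077
  r = (-11 - (-3)·1.190 - (-1)·-0.181) / (7) = -1.087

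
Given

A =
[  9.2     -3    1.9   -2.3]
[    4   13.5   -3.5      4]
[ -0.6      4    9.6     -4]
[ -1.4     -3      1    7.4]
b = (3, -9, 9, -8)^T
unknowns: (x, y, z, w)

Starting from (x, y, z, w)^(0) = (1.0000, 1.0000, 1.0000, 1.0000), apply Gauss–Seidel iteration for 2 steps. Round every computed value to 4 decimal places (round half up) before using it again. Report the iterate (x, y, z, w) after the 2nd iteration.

Iteration 1:
  x = (3 - (-3)·1.0000 - (1.9)·1.0000 - (-2.3)·1.0000) / (9.2) = 0.6957
  y = (-9 - (4)·0.6957 - (-3.5)·1.0000 - (4)·1.0000) / (13.5) = -0.9098
  z = (9 - (-0.6)·0.6957 - (4)·-0.9098 - (-4)·1.0000) / (9.6) = 1.7767
  w = (-8 - (-1.4)·0.6957 - (-3)·-0.9098 - (1)·1.7767) / (7.4) = -1.5584
Iteration 2:
  x = (3 - (-3)·-0.9098 - (1.9)·1.7767 - (-2.3)·-1.5584) / (9.2) = -0.7271
  y = (-9 - (4)·-0.7271 - (-3.5)·1.7767 - (4)·-1.5584) / (13.5) = 0.4711
  z = (9 - (-0.6)·-0.7271 - (4)·0.4711 - (-4)·-1.5584) / (9.6) = 0.0464
  w = (-8 - (-1.4)·-0.7271 - (-3)·0.4711 - (1)·0.0464) / (7.4) = -1.0339

(-0.7271, 0.4711, 0.0464, -1.0339)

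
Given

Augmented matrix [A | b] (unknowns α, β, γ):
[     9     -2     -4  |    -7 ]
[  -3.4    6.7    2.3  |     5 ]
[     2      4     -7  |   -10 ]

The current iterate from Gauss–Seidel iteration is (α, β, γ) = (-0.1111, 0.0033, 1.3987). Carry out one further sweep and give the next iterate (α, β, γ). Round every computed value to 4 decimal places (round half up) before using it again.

One sweep:
  α = (-7 - (-2)·0.0033 - (-4)·1.3987) / (9) = -0.1554
  β = (5 - (-3.4)·-0.1554 - (2.3)·1.3987) / (6.7) = 0.1873
  γ = (-10 - (2)·-0.1554 - (4)·0.1873) / (-7) = 1.4912

(-0.1554, 0.1873, 1.4912)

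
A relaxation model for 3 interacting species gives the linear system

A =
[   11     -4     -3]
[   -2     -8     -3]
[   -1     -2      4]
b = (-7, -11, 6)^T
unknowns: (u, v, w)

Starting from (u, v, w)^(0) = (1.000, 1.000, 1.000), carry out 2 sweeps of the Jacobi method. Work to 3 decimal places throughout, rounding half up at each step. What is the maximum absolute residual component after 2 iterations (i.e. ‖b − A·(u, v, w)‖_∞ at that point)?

2.001

Iteration 1:
  u = (-7 - (-4)·1.000 - (-3)·1.000) / (11) = 0.000
  v = (-11 - (-2)·1.000 - (-3)·1.000) / (-8) = 0.750
  w = (6 - (-1)·1.000 - (-2)·1.000) / (4) = 2.250
Iteration 2:
  u = (-7 - (-4)·0.750 - (-3)·2.250) / (11) = 0.250
  v = (-11 - (-2)·0.000 - (-3)·2.250) / (-8) = 0.531
  w = (6 - (-1)·0.000 - (-2)·0.750) / (4) = 1.875
Residual b − A·x = (-2.001, -0.627, -0.188); ∞-norm = 2.001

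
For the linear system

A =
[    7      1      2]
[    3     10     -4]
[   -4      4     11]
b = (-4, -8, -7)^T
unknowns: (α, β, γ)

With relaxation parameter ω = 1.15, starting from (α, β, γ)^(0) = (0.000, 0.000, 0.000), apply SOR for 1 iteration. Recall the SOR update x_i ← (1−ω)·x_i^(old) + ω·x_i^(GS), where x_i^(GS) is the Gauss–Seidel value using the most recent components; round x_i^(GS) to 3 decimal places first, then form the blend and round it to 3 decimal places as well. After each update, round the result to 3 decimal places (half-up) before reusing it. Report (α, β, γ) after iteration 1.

Iteration 1:
  α: GS value = (-4 - (1)·0.000 - (2)·0.000) / (7) = -0.571;  α ← (1−ω)·0.000 + ω·-0.571 = -0.657
  β: GS value = (-8 - (3)·-0.657 - (-4)·0.000) / (10) = -0.603;  β ← (1−ω)·0.000 + ω·-0.603 = -0.693
  γ: GS value = (-7 - (-4)·-0.657 - (4)·-0.693) / (11) = -0.623;  γ ← (1−ω)·0.000 + ω·-0.623 = -0.716

(-0.657, -0.693, -0.716)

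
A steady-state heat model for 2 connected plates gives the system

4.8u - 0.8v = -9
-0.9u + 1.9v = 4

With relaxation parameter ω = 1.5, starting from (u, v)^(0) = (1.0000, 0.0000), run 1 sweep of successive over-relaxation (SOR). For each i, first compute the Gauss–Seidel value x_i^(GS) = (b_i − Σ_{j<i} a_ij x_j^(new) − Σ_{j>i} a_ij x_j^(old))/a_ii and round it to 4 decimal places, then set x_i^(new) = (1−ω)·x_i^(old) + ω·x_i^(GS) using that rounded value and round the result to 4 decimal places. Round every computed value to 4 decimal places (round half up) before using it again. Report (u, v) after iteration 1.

Iteration 1:
  u: GS value = (-9 - (-0.8)·0.0000) / (4.8) = -1.8750;  u ← (1−ω)·1.0000 + ω·-1.8750 = -3.3125
  v: GS value = (4 - (-0.9)·-3.3125) / (1.9) = 0.5362;  v ← (1−ω)·0.0000 + ω·0.5362 = 0.8043

(-3.3125, 0.8043)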